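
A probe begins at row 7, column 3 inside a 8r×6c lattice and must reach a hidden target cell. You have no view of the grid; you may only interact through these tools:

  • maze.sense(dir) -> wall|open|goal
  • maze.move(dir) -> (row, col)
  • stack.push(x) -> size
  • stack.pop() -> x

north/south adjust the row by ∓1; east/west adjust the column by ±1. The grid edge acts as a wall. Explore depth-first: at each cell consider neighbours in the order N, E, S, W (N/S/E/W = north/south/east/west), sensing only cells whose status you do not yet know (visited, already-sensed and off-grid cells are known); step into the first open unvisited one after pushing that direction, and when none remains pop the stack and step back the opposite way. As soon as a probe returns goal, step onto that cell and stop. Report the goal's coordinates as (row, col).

Do: maze.sense[dir=north]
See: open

Do: stack.push[x=north]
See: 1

Do: maze.move[dir=north]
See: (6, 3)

Do: maze.sense[dir=north]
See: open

Do: stack.push[x=north]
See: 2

Do: maze.move[dir=north]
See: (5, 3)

Do: maze.sense[dir=north]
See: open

Do: stack.push[x=north]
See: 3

Do: maze.move[dir=north]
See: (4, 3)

Do: maze.sense[dir=north]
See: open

Do: stack.push[x=north]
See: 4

Do: maze.move[dir=north]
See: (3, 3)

Do: maze.sense[dir=north]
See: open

Do: stack.push[x=north]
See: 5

Do: maze.move[dir=north]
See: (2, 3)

Do: maze.sense[dir=north]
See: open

Do: stack.push[x=north]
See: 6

Do: maze.move[dir=north]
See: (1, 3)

Do: maze.sense[dir=north]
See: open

Do: stack.push[x=north]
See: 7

Do: maze.move[dir=north]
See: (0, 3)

Do: maze.sense[dir=east]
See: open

Do: stack.push[x=east]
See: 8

Do: maze.move[dir=east]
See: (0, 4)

Do: maze.sense[dir=east]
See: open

Do: stack.push[x=east]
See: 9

Do: maze.move[dir=east]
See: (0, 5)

Do: maze.sense[dir=south]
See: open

Do: stack.push[x=south]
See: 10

Do: maze.move[dir=south]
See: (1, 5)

Do: maze.sense[dir=south]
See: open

Do: stack.push[x=south]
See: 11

Do: maze.move[dir=south]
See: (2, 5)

Do: maze.sense[dir=south]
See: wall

Do: maze.sense[dir=west]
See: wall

Do: stack.pop[]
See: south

Do: maze.move[dir=north]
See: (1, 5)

Do: maze.sense[dir=west]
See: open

Do: stack.push[x=west]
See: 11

Do: maze.move[dir=west]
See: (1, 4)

Do: stack.pop[]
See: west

Do: maze.move[dir=east]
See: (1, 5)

Do: stack.pop[]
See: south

Do: maze.move[dir=north]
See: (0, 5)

Do: stack.pop[]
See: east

Do: maze.move[dir=west]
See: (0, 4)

Do: stack.pop[]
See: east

Do: maze.move[dir=west]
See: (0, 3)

Do: maze.sense[dir=west]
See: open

Do: stack.push[x=west]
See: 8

Do: maze.move[dir=west]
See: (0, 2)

Do: maze.sense[dir=south]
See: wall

Do: maze.sense[dir=west]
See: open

Do: stack.push[x=west]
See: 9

Do: maze.move[dir=west]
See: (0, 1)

Do: maze.sense[dir=south]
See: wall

Do: maze.sense[dir=west]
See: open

Do: stack.push[x=west]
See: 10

Do: maze.move[dir=west]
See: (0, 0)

Do: maze.sense[dir=south]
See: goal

Do: maze.move[dir=south]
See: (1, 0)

Answer: (1, 0)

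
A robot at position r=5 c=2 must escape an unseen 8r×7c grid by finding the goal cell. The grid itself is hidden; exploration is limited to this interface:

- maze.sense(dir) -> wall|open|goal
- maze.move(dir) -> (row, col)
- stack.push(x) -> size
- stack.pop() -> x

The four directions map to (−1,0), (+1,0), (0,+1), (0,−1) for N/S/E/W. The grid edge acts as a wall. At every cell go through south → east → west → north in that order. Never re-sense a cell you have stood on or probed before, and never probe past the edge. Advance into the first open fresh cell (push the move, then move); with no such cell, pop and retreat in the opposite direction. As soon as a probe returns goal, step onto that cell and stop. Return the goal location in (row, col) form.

> maze.sense dir='south'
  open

> stack.push x='south'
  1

> maze.move dir='south'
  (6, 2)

> maze.sense dir='south'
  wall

> maze.sense dir='east'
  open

> stack.push x='east'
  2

> maze.move dir='east'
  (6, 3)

> maze.sense dir='south'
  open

> stack.push x='south'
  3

> maze.move dir='south'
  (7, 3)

> maze.sense dir='east'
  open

> stack.push x='east'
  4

> maze.move dir='east'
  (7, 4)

> maze.sense dir='east'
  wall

> maze.sense dir='north'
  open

> stack.push x='north'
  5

> maze.move dir='north'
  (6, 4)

> maze.sense dir='east'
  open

> stack.push x='east'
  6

> maze.move dir='east'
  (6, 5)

> maze.sense dir='east'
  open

> stack.push x='east'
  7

> maze.move dir='east'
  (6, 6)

> maze.sense dir='south'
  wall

> maze.sense dir='north'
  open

> stack.push x='north'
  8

> maze.move dir='north'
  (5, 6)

> maze.sense dir='west'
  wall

> maze.sense dir='north'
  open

> stack.push x='north'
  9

> maze.move dir='north'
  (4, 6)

> maze.sense dir='west'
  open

> stack.push x='west'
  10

> maze.move dir='west'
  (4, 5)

> maze.sense dir='west'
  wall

> maze.sense dir='north'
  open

> stack.push x='north'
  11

> maze.move dir='north'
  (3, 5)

> maze.sense dir='east'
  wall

> maze.sense dir='west'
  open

> stack.push x='west'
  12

> maze.move dir='west'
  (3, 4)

> maze.sense dir='west'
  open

> stack.push x='west'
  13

> maze.move dir='west'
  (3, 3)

> maze.sense dir='south'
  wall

> maze.sense dir='west'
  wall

> maze.sense dir='north'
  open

> stack.push x='north'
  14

> maze.move dir='north'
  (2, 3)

> maze.sense dir='east'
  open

> stack.push x='east'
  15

> maze.move dir='east'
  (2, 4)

> maze.sense dir='east'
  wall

> maze.sense dir='north'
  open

> stack.push x='north'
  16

> maze.move dir='north'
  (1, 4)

> maze.sense dir='east'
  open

> stack.push x='east'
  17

> maze.move dir='east'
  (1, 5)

> maze.sense dir='east'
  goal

> maze.move dir='east'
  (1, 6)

Answer: (1, 6)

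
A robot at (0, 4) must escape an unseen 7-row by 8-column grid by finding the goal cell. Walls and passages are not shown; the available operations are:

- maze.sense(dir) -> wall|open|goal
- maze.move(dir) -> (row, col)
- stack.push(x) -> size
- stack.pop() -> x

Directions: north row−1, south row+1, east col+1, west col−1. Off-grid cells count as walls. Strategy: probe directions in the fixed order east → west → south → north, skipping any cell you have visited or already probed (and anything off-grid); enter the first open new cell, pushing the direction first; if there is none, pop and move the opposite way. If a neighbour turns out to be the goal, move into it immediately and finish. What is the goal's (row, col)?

$ maze.sense dir=east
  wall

$ maze.sense dir=west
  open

$ stack.push x=west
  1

$ maze.move dir=west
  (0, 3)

$ maze.sense dir=west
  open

$ stack.push x=west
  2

$ maze.move dir=west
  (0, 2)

$ maze.sense dir=west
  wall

$ maze.sense dir=south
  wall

$ stack.pop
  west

$ maze.move dir=east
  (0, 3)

$ maze.sense dir=south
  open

$ stack.push x=south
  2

$ maze.move dir=south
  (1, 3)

$ maze.sense dir=east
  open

$ stack.push x=east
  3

$ maze.move dir=east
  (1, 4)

$ maze.sense dir=east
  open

$ stack.push x=east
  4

$ maze.move dir=east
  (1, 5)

$ maze.sense dir=east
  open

$ stack.push x=east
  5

$ maze.move dir=east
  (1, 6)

$ maze.sense dir=east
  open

$ stack.push x=east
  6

$ maze.move dir=east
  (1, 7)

$ maze.sense dir=south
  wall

$ maze.sense dir=north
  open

$ stack.push x=north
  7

$ maze.move dir=north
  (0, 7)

$ maze.sense dir=west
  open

$ stack.push x=west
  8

$ maze.move dir=west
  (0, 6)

$ stack.pop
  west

$ maze.move dir=east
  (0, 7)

$ stack.pop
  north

$ maze.move dir=south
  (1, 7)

$ stack.pop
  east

$ maze.move dir=west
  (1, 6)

$ maze.sense dir=south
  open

$ stack.push x=south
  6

$ maze.move dir=south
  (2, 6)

$ maze.sense dir=west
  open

$ stack.push x=west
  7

$ maze.move dir=west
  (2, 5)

$ maze.sense dir=west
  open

$ stack.push x=west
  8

$ maze.move dir=west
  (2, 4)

$ maze.sense dir=west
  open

$ stack.push x=west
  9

$ maze.move dir=west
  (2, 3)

$ maze.sense dir=west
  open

$ stack.push x=west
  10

$ maze.move dir=west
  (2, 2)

$ maze.sense dir=west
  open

$ stack.push x=west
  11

$ maze.move dir=west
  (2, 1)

$ maze.sense dir=west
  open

$ stack.push x=west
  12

$ maze.move dir=west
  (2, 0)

$ maze.sense dir=south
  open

$ stack.push x=south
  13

$ maze.move dir=south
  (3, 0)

$ maze.sense dir=east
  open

$ stack.push x=east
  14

$ maze.move dir=east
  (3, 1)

$ maze.sense dir=east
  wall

$ maze.sense dir=south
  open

$ stack.push x=south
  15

$ maze.move dir=south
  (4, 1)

$ maze.sense dir=east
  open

$ stack.push x=east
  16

$ maze.move dir=east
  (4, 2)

$ maze.sense dir=east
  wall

$ maze.sense dir=south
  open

$ stack.push x=south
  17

$ maze.move dir=south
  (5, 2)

$ maze.sense dir=east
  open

$ stack.push x=east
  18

$ maze.move dir=east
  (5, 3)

$ maze.sense dir=east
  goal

$ maze.move dir=east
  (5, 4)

Answer: (5, 4)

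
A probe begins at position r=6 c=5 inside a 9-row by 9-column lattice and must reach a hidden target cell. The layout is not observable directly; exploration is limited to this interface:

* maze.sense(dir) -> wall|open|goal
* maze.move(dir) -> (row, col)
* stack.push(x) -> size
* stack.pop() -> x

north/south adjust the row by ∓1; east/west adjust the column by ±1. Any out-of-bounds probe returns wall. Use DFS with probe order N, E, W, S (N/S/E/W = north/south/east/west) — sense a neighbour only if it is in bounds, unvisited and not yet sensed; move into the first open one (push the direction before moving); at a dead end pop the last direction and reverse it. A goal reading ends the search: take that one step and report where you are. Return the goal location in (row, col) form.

;; 1. sense(dir=north) -> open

;; 2. push(x=north) -> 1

;; 3. move(dir=north) -> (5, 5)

;; 4. sense(dir=north) -> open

;; 5. push(x=north) -> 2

;; 6. move(dir=north) -> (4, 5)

;; 7. sense(dir=north) -> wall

;; 8. sense(dir=east) -> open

;; 9. push(x=east) -> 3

;; 10. move(dir=east) -> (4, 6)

;; 11. sense(dir=north) -> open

;; 12. push(x=north) -> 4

;; 13. move(dir=north) -> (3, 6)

;; 14. sense(dir=north) -> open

;; 15. push(x=north) -> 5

;; 16. move(dir=north) -> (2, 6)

;; 17. sense(dir=north) -> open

;; 18. push(x=north) -> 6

;; 19. move(dir=north) -> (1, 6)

;; 20. sense(dir=north) -> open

;; 21. push(x=north) -> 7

;; 22. move(dir=north) -> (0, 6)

;; 23. sense(dir=east) -> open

;; 24. push(x=east) -> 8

;; 25. move(dir=east) -> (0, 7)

;; 26. sense(dir=east) -> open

;; 27. push(x=east) -> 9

;; 28. move(dir=east) -> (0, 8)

;; 29. sense(dir=south) -> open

;; 30. push(x=south) -> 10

;; 31. move(dir=south) -> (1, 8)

;; 32. sense(dir=west) -> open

;; 33. push(x=west) -> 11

;; 34. move(dir=west) -> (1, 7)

;; 35. sense(dir=south) -> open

;; 36. push(x=south) -> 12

;; 37. move(dir=south) -> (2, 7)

;; 38. sense(dir=east) -> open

;; 39. push(x=east) -> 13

;; 40. move(dir=east) -> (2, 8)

;; 41. sense(dir=south) -> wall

;; 42. pop() -> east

;; 43. move(dir=west) -> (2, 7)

;; 44. sense(dir=south) -> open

;; 45. push(x=south) -> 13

;; 46. move(dir=south) -> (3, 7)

;; 47. sense(dir=south) -> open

;; 48. push(x=south) -> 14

;; 49. move(dir=south) -> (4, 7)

;; 50. sense(dir=east) -> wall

;; 51. sense(dir=south) -> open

;; 52. push(x=south) -> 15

;; 53. move(dir=south) -> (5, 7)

;; 54. sense(dir=east) -> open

;; 55. push(x=east) -> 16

;; 56. move(dir=east) -> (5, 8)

;; 57. sense(dir=south) -> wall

;; 58. pop() -> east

;; 59. move(dir=west) -> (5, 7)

;; 60. sense(dir=west) -> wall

;; 61. sense(dir=south) -> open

;; 62. push(x=south) -> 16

;; 63. move(dir=south) -> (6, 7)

;; 64. sense(dir=west) -> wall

;; 65. sense(dir=south) -> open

;; 66. push(x=south) -> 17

;; 67. move(dir=south) -> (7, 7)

;; 68. sense(dir=east) -> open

;; 69. push(x=east) -> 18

;; 70. move(dir=east) -> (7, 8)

;; 71. sense(dir=south) -> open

;; 72. push(x=south) -> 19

;; 73. move(dir=south) -> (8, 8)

;; 74. sense(dir=west) -> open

;; 75. push(x=west) -> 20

;; 76. move(dir=west) -> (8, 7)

;; 77. sense(dir=west) -> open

;; 78. push(x=west) -> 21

;; 79. move(dir=west) -> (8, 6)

;; 80. sense(dir=north) -> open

;; 81. push(x=north) -> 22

;; 82. move(dir=north) -> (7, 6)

;; 83. sense(dir=west) -> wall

;; 84. pop() -> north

;; 85. move(dir=south) -> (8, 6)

;; 86. sense(dir=west) -> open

;; 87. push(x=west) -> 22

;; 88. move(dir=west) -> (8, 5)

;; 89. sense(dir=west) -> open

;; 90. push(x=west) -> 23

;; 91. move(dir=west) -> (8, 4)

;; 92. sense(dir=north) -> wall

;; 93. sense(dir=west) -> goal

;; 94. move(dir=west) -> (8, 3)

Answer: (8, 3)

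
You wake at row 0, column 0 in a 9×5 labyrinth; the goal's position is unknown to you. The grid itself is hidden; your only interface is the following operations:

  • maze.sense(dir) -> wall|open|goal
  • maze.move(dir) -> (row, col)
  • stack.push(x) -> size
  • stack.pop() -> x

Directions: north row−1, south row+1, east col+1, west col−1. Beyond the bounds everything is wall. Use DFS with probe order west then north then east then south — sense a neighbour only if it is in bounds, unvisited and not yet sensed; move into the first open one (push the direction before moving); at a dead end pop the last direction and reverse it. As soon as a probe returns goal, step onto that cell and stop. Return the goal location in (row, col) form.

Do: maze.sense[dir=east]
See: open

Do: stack.push[x=east]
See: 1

Do: maze.move[dir=east]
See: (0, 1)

Do: maze.sense[dir=east]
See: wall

Do: maze.sense[dir=south]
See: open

Do: stack.push[x=south]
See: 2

Do: maze.move[dir=south]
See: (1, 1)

Do: maze.sense[dir=west]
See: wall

Do: maze.sense[dir=east]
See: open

Do: stack.push[x=east]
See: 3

Do: maze.move[dir=east]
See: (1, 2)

Do: maze.sense[dir=east]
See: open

Do: stack.push[x=east]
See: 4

Do: maze.move[dir=east]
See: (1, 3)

Do: maze.sense[dir=north]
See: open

Do: stack.push[x=north]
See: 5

Do: maze.move[dir=north]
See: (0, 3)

Do: maze.sense[dir=east]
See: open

Do: stack.push[x=east]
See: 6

Do: maze.move[dir=east]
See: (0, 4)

Do: maze.sense[dir=south]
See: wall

Do: stack.pop[]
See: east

Do: maze.move[dir=west]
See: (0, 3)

Do: stack.pop[]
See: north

Do: maze.move[dir=south]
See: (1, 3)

Do: maze.sense[dir=south]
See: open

Do: stack.push[x=south]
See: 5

Do: maze.move[dir=south]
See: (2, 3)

Do: maze.sense[dir=west]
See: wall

Do: maze.sense[dir=east]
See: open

Do: stack.push[x=east]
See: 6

Do: maze.move[dir=east]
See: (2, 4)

Do: maze.sense[dir=south]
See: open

Do: stack.push[x=south]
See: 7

Do: maze.move[dir=south]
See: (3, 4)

Do: maze.sense[dir=west]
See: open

Do: stack.push[x=west]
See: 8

Do: maze.move[dir=west]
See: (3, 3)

Do: maze.sense[dir=west]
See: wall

Do: maze.sense[dir=south]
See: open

Do: stack.push[x=south]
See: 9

Do: maze.move[dir=south]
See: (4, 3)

Do: maze.sense[dir=west]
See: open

Do: stack.push[x=west]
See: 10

Do: maze.move[dir=west]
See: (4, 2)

Do: maze.sense[dir=west]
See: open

Do: stack.push[x=west]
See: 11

Do: maze.move[dir=west]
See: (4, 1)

Do: maze.sense[dir=west]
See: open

Do: stack.push[x=west]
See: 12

Do: maze.move[dir=west]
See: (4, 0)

Do: maze.sense[dir=north]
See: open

Do: stack.push[x=north]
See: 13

Do: maze.move[dir=north]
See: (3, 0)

Do: maze.sense[dir=north]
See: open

Do: stack.push[x=north]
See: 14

Do: maze.move[dir=north]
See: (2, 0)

Do: maze.sense[dir=east]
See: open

Do: stack.push[x=east]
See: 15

Do: maze.move[dir=east]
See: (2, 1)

Do: maze.sense[dir=south]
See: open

Do: stack.push[x=south]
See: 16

Do: maze.move[dir=south]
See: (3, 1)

Do: stack.pop[]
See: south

Do: maze.move[dir=north]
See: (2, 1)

Do: stack.pop[]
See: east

Do: maze.move[dir=west]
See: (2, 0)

Do: stack.pop[]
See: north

Do: maze.move[dir=south]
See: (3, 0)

Do: stack.pop[]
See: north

Do: maze.move[dir=south]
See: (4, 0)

Do: maze.sense[dir=south]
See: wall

Do: stack.pop[]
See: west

Do: maze.move[dir=east]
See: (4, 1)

Do: maze.sense[dir=south]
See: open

Do: stack.push[x=south]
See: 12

Do: maze.move[dir=south]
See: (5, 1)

Do: maze.sense[dir=east]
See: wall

Do: maze.sense[dir=south]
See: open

Do: stack.push[x=south]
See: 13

Do: maze.move[dir=south]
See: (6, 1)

Do: maze.sense[dir=west]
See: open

Do: stack.push[x=west]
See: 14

Do: maze.move[dir=west]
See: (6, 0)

Do: maze.sense[dir=south]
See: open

Do: stack.push[x=south]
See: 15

Do: maze.move[dir=south]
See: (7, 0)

Do: maze.sense[dir=east]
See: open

Do: stack.push[x=east]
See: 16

Do: maze.move[dir=east]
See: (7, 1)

Do: maze.sense[dir=east]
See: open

Do: stack.push[x=east]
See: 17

Do: maze.move[dir=east]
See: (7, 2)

Do: maze.sense[dir=north]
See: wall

Do: maze.sense[dir=east]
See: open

Do: stack.push[x=east]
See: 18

Do: maze.move[dir=east]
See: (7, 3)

Do: maze.sense[dir=north]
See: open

Do: stack.push[x=north]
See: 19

Do: maze.move[dir=north]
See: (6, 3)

Do: maze.sense[dir=north]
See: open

Do: stack.push[x=north]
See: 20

Do: maze.move[dir=north]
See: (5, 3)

Do: maze.sense[dir=east]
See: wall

Do: stack.pop[]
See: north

Do: maze.move[dir=south]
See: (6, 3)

Do: maze.sense[dir=east]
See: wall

Do: stack.pop[]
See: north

Do: maze.move[dir=south]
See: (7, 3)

Do: maze.sense[dir=east]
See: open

Do: stack.push[x=east]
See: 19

Do: maze.move[dir=east]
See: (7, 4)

Do: maze.sense[dir=south]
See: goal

Do: maze.move[dir=south]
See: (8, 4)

Answer: (8, 4)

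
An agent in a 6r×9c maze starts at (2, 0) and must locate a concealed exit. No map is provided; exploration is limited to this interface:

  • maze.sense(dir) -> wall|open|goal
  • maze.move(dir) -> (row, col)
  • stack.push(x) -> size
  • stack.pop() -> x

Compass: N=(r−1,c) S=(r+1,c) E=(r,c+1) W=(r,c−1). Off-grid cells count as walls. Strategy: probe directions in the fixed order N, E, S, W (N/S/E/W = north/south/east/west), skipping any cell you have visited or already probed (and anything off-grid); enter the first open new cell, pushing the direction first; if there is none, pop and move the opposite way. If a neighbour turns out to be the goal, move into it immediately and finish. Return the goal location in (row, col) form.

% maze.sense dir=north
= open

% stack.push x=north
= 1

% maze.move dir=north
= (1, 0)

% maze.sense dir=north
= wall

% maze.sense dir=east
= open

% stack.push x=east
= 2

% maze.move dir=east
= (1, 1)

% maze.sense dir=north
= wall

% maze.sense dir=east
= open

% stack.push x=east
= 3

% maze.move dir=east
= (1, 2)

% maze.sense dir=north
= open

% stack.push x=north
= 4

% maze.move dir=north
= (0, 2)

% maze.sense dir=east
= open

% stack.push x=east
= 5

% maze.move dir=east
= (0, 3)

% maze.sense dir=east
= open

% stack.push x=east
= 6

% maze.move dir=east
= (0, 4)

% maze.sense dir=east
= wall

% maze.sense dir=south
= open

% stack.push x=south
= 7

% maze.move dir=south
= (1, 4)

% maze.sense dir=east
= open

% stack.push x=east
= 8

% maze.move dir=east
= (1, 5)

% maze.sense dir=east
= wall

% maze.sense dir=south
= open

% stack.push x=south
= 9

% maze.move dir=south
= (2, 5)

% maze.sense dir=east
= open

% stack.push x=east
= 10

% maze.move dir=east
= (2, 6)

% maze.sense dir=east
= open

% stack.push x=east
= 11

% maze.move dir=east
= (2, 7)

% maze.sense dir=north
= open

% stack.push x=north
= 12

% maze.move dir=north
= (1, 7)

% maze.sense dir=north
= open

% stack.push x=north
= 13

% maze.move dir=north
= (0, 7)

% maze.sense dir=east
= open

% stack.push x=east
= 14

% maze.move dir=east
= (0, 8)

% maze.sense dir=south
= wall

% stack.pop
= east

% maze.move dir=west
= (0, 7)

% maze.sense dir=west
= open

% stack.push x=west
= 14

% maze.move dir=west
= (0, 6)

% stack.pop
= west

% maze.move dir=east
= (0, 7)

% stack.pop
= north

% maze.move dir=south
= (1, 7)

% stack.pop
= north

% maze.move dir=south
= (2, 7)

% maze.sense dir=east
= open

% stack.push x=east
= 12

% maze.move dir=east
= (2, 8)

% maze.sense dir=south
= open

% stack.push x=south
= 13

% maze.move dir=south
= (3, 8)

% maze.sense dir=south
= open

% stack.push x=south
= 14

% maze.move dir=south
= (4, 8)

% maze.sense dir=south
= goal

% maze.move dir=south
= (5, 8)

Answer: (5, 8)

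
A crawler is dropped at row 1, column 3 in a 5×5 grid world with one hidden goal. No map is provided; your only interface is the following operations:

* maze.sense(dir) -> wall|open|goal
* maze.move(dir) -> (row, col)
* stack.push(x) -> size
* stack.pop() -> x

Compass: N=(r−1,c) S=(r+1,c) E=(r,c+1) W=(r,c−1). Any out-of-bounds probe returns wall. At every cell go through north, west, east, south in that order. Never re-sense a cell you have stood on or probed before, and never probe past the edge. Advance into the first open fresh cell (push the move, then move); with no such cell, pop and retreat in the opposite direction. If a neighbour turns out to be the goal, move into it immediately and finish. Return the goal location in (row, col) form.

% sense dir→north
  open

% push x→north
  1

% move dir→north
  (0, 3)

% sense dir→west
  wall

% sense dir→east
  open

% push x→east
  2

% move dir→east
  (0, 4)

% sense dir→south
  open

% push x→south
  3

% move dir→south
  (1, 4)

% sense dir→south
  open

% push x→south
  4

% move dir→south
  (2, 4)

% sense dir→west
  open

% push x→west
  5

% move dir→west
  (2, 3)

% sense dir→west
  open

% push x→west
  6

% move dir→west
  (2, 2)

% sense dir→north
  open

% push x→north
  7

% move dir→north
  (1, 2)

% sense dir→west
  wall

% pop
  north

% move dir→south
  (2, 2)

% sense dir→west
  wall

% sense dir→south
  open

% push x→south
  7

% move dir→south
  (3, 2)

% sense dir→west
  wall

% sense dir→east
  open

% push x→east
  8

% move dir→east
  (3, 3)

% sense dir→east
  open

% push x→east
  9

% move dir→east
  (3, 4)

% sense dir→south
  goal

% move dir→south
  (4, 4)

Answer: (4, 4)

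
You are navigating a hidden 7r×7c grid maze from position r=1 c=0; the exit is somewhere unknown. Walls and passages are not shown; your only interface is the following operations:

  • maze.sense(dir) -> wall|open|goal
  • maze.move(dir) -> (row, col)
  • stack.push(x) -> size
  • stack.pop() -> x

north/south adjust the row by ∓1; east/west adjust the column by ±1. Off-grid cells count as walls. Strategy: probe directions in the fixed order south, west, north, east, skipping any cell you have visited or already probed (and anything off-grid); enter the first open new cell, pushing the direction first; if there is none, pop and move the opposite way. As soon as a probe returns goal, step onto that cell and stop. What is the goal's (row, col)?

Step: maze.sense[south]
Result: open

Step: stack.push[south]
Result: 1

Step: maze.move[south]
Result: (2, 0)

Step: maze.sense[south]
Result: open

Step: stack.push[south]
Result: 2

Step: maze.move[south]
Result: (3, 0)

Step: maze.sense[south]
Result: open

Step: stack.push[south]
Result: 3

Step: maze.move[south]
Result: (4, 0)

Step: maze.sense[south]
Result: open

Step: stack.push[south]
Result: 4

Step: maze.move[south]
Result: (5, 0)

Step: maze.sense[south]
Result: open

Step: stack.push[south]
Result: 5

Step: maze.move[south]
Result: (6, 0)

Step: maze.sense[east]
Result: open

Step: stack.push[east]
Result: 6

Step: maze.move[east]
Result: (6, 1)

Step: maze.sense[north]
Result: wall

Step: maze.sense[east]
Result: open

Step: stack.push[east]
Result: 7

Step: maze.move[east]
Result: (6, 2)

Step: maze.sense[north]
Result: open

Step: stack.push[north]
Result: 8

Step: maze.move[north]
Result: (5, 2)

Step: maze.sense[north]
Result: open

Step: stack.push[north]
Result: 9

Step: maze.move[north]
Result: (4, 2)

Step: maze.sense[west]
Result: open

Step: stack.push[west]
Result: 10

Step: maze.move[west]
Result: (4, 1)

Step: maze.sense[north]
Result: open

Step: stack.push[north]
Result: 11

Step: maze.move[north]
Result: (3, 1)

Step: maze.sense[north]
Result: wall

Step: maze.sense[east]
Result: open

Step: stack.push[east]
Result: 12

Step: maze.move[east]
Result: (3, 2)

Step: maze.sense[north]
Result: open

Step: stack.push[north]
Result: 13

Step: maze.move[north]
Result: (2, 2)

Step: maze.sense[north]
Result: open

Step: stack.push[north]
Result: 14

Step: maze.move[north]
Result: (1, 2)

Step: maze.sense[west]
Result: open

Step: stack.push[west]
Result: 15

Step: maze.move[west]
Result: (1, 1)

Step: maze.sense[north]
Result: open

Step: stack.push[north]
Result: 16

Step: maze.move[north]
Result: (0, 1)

Step: maze.sense[west]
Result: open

Step: stack.push[west]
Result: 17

Step: maze.move[west]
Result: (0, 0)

Step: stack.pop[]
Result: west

Step: maze.move[east]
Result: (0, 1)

Step: maze.sense[east]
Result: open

Step: stack.push[east]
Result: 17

Step: maze.move[east]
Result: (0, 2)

Step: maze.sense[east]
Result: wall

Step: stack.pop[]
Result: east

Step: maze.move[west]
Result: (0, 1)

Step: stack.pop[]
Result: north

Step: maze.move[south]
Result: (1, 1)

Step: stack.pop[]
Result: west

Step: maze.move[east]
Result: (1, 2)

Step: maze.sense[east]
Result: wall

Step: stack.pop[]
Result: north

Step: maze.move[south]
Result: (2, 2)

Step: maze.sense[east]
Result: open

Step: stack.push[east]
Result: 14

Step: maze.move[east]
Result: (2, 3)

Step: maze.sense[south]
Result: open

Step: stack.push[south]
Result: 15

Step: maze.move[south]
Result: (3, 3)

Step: maze.sense[south]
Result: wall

Step: maze.sense[east]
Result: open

Step: stack.push[east]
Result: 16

Step: maze.move[east]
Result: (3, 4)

Step: maze.sense[south]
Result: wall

Step: maze.sense[north]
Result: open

Step: stack.push[north]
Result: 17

Step: maze.move[north]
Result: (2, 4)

Step: maze.sense[north]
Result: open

Step: stack.push[north]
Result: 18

Step: maze.move[north]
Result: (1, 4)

Step: maze.sense[north]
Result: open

Step: stack.push[north]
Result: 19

Step: maze.move[north]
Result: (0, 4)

Step: maze.sense[east]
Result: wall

Step: stack.pop[]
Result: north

Step: maze.move[south]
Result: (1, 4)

Step: maze.sense[east]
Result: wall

Step: stack.pop[]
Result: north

Step: maze.move[south]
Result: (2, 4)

Step: maze.sense[east]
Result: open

Step: stack.push[east]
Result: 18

Step: maze.move[east]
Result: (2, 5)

Step: maze.sense[south]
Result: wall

Step: maze.sense[east]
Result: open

Step: stack.push[east]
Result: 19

Step: maze.move[east]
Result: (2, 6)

Step: maze.sense[south]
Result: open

Step: stack.push[south]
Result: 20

Step: maze.move[south]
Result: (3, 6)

Step: maze.sense[south]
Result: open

Step: stack.push[south]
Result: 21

Step: maze.move[south]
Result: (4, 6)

Step: maze.sense[south]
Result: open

Step: stack.push[south]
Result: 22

Step: maze.move[south]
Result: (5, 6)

Step: maze.sense[south]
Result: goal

Step: maze.move[south]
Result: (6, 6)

Answer: (6, 6)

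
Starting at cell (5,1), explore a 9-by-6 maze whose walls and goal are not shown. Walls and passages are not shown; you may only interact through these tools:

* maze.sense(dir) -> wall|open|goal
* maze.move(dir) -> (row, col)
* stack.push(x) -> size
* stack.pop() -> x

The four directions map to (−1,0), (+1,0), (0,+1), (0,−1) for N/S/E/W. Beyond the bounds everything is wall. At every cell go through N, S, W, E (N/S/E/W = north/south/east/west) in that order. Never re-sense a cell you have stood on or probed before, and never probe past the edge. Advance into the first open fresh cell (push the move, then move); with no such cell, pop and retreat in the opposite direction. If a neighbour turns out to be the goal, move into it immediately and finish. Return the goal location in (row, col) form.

→ maze.sense(north)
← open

→ stack.push(north)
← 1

→ maze.move(north)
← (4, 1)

→ maze.sense(north)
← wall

→ maze.sense(west)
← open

→ stack.push(west)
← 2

→ maze.move(west)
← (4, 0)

→ maze.sense(north)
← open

→ stack.push(north)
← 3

→ maze.move(north)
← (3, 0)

→ maze.sense(north)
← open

→ stack.push(north)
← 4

→ maze.move(north)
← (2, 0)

→ maze.sense(north)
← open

→ stack.push(north)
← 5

→ maze.move(north)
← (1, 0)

→ maze.sense(north)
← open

→ stack.push(north)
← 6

→ maze.move(north)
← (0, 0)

→ maze.sense(east)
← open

→ stack.push(east)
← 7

→ maze.move(east)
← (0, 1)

→ maze.sense(south)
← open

→ stack.push(south)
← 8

→ maze.move(south)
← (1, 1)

→ maze.sense(south)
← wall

→ maze.sense(east)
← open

→ stack.push(east)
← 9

→ maze.move(east)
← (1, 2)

→ maze.sense(north)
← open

→ stack.push(north)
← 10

→ maze.move(north)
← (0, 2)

→ maze.sense(east)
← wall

→ stack.pop()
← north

→ maze.move(south)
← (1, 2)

→ maze.sense(south)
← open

→ stack.push(south)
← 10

→ maze.move(south)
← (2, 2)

→ maze.sense(south)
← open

→ stack.push(south)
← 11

→ maze.move(south)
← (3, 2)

→ maze.sense(south)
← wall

→ maze.sense(east)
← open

→ stack.push(east)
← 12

→ maze.move(east)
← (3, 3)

→ maze.sense(north)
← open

→ stack.push(north)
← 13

→ maze.move(north)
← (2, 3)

→ maze.sense(north)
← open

→ stack.push(north)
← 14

→ maze.move(north)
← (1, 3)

→ maze.sense(east)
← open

→ stack.push(east)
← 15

→ maze.move(east)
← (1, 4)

→ maze.sense(north)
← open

→ stack.push(north)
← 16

→ maze.move(north)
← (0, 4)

→ maze.sense(east)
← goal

→ maze.move(east)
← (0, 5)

Answer: (0, 5)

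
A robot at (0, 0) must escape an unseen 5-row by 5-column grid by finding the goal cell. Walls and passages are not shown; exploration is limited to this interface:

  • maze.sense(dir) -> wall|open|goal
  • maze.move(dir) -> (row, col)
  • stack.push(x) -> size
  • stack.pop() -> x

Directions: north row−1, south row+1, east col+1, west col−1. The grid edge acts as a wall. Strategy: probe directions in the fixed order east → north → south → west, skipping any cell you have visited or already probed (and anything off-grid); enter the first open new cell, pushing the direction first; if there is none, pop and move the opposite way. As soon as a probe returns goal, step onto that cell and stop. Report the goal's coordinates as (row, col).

[in] maze.sense dir→east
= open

[in] stack.push x→east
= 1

[in] maze.move dir→east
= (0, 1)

[in] maze.sense dir→east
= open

[in] stack.push x→east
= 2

[in] maze.move dir→east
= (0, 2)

[in] maze.sense dir→east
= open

[in] stack.push x→east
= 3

[in] maze.move dir→east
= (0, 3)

[in] maze.sense dir→east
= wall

[in] maze.sense dir→south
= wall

[in] stack.pop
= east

[in] maze.move dir→west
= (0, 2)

[in] maze.sense dir→south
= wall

[in] stack.pop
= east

[in] maze.move dir→west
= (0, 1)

[in] maze.sense dir→south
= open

[in] stack.push x→south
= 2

[in] maze.move dir→south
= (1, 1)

[in] maze.sense dir→south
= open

[in] stack.push x→south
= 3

[in] maze.move dir→south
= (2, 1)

[in] maze.sense dir→east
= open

[in] stack.push x→east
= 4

[in] maze.move dir→east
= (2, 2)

[in] maze.sense dir→east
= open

[in] stack.push x→east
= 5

[in] maze.move dir→east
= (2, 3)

[in] maze.sense dir→east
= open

[in] stack.push x→east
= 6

[in] maze.move dir→east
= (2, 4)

[in] maze.sense dir→north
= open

[in] stack.push x→north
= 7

[in] maze.move dir→north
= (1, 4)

[in] stack.pop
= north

[in] maze.move dir→south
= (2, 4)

[in] maze.sense dir→south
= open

[in] stack.push x→south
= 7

[in] maze.move dir→south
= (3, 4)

[in] maze.sense dir→south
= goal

[in] maze.move dir→south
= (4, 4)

Answer: (4, 4)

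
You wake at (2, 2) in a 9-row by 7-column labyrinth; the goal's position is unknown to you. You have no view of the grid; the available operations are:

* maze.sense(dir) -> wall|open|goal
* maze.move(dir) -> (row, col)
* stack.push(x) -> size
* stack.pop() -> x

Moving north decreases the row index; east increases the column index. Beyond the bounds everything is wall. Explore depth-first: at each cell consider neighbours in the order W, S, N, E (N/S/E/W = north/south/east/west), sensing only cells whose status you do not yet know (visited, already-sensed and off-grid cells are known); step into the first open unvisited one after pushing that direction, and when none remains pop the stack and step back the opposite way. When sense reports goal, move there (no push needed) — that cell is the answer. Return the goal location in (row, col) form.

Using sense passing dir='west', and see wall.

Now I run sense passing dir='south', and observe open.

Now I run push passing x='south', and observe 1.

Now I run move passing dir='south', → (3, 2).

Invoking sense passing dir='west', → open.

Next I call push passing x='west', and get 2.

I use move passing dir='west', which returns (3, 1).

I try sense passing dir='west', and observe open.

I run push passing x='west', and observe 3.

Calling move passing dir='west', which returns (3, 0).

I call sense passing dir='south', and get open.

Calling push passing x='south', — result: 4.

Next I call move passing dir='south', → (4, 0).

I use sense passing dir='south', and observe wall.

Next I call sense passing dir='east', giving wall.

I use pop, — result: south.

Now I run move passing dir='north', and observe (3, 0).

I use sense passing dir='north', → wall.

Next I call pop(), yielding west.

Using move passing dir='east', and get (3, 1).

Next I call pop, giving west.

I try move passing dir='east', which returns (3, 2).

I invoke sense passing dir='south', yielding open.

Next I call push passing x='south', : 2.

Now I run move passing dir='south', yielding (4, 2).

I use sense passing dir='south', — result: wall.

Invoking sense passing dir='east', yielding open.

I use push passing x='east', which returns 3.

Next I call move passing dir='east', giving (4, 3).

Using sense passing dir='south', giving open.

I call push passing x='south', yielding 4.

Now I run move passing dir='south', — result: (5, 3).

Next I call sense passing dir='south', yielding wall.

I invoke sense passing dir='east', : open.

I call push passing x='east', : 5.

I invoke move passing dir='east', giving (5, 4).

I call sense passing dir='south', and observe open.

Then push passing x='south', and get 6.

Now I run move passing dir='south', which returns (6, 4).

Next I call sense passing dir='south', : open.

I try push passing x='south', giving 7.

Invoking move passing dir='south', and see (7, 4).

Invoking sense passing dir='west', : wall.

I try sense passing dir='south', which returns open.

I invoke push passing x='south', — result: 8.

Invoking move passing dir='south', which returns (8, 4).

Now I run sense passing dir='west', yielding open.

I run push passing x='west', giving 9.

Next I call move passing dir='west', giving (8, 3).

Next I call sense passing dir='west', which returns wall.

Invoking pop(), and observe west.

Calling move passing dir='east', → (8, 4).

Now I run sense passing dir='east', giving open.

I run push passing x='east', — result: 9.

I invoke move passing dir='east', — result: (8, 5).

Then sense passing dir='north', and observe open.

Then push passing x='north', which returns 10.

I call move passing dir='north', and get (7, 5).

I run sense passing dir='north', and see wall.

I try sense passing dir='east', → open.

Then push passing x='east', → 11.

I run move passing dir='east', yielding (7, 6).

Now I run sense passing dir='south', and observe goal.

Calling move passing dir='south', yielding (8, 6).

Answer: (8, 6)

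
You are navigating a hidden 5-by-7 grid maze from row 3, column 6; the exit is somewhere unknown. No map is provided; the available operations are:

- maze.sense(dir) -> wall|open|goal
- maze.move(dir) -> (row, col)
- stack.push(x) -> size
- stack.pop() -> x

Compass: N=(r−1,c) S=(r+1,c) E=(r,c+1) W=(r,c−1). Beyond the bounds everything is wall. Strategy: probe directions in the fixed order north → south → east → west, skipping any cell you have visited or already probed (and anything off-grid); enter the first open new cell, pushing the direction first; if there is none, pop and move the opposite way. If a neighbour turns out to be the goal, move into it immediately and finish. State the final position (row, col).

% sense dir→north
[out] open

% push x→north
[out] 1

% move dir→north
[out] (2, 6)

% sense dir→north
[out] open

% push x→north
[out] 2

% move dir→north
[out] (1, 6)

% sense dir→north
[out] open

% push x→north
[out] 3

% move dir→north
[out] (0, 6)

% sense dir→west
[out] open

% push x→west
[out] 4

% move dir→west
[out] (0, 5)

% sense dir→south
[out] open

% push x→south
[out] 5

% move dir→south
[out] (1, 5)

% sense dir→south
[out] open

% push x→south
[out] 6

% move dir→south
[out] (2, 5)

% sense dir→south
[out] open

% push x→south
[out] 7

% move dir→south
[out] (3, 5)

% sense dir→south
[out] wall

% sense dir→west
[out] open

% push x→west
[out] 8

% move dir→west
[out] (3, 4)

% sense dir→north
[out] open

% push x→north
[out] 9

% move dir→north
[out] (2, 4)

% sense dir→north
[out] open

% push x→north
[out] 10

% move dir→north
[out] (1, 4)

% sense dir→north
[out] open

% push x→north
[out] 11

% move dir→north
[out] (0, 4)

% sense dir→west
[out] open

% push x→west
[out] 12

% move dir→west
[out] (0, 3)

% sense dir→south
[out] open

% push x→south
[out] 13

% move dir→south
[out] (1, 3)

% sense dir→south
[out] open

% push x→south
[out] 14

% move dir→south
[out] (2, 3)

% sense dir→south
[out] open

% push x→south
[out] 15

% move dir→south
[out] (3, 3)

% sense dir→south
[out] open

% push x→south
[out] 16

% move dir→south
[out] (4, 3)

% sense dir→east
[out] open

% push x→east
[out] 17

% move dir→east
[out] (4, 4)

% pop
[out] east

% move dir→west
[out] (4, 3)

% sense dir→west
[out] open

% push x→west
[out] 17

% move dir→west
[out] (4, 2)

% sense dir→north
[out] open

% push x→north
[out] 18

% move dir→north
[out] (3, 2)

% sense dir→north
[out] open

% push x→north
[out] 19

% move dir→north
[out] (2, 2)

% sense dir→north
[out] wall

% sense dir→west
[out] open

% push x→west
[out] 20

% move dir→west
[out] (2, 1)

% sense dir→north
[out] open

% push x→north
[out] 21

% move dir→north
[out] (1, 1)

% sense dir→north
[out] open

% push x→north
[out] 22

% move dir→north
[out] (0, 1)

% sense dir→east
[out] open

% push x→east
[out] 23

% move dir→east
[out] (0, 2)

% pop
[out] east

% move dir→west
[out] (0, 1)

% sense dir→west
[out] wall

% pop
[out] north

% move dir→south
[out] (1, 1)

% sense dir→west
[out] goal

% move dir→west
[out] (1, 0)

Answer: (1, 0)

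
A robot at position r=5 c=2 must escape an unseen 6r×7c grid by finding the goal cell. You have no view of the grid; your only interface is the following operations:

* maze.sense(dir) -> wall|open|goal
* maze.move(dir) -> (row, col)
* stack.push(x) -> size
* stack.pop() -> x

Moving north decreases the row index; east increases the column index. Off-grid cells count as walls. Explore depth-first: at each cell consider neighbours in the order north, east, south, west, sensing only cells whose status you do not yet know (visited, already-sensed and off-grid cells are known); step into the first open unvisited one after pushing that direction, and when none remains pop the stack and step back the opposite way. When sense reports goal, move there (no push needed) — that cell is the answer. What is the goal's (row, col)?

Using sense passing dir='north', giving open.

I try push passing x='north', yielding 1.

Using move passing dir='north', which returns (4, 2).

I run sense passing dir='north', yielding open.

I try push passing x='north', — result: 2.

Then move passing dir='north', yielding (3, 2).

Next I call sense passing dir='north', and get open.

I use push passing x='north', and see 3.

I try move passing dir='north', and observe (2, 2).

I try sense passing dir='north', giving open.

Then push passing x='north', and see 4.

I try move passing dir='north', and observe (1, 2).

Then sense passing dir='north', which returns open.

Then push passing x='north', and get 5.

I run move passing dir='north', — result: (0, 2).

I invoke sense passing dir='east', and see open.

Invoking push passing x='east', yielding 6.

I invoke move passing dir='east', which returns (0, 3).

I try sense passing dir='east', and get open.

Then push passing x='east', : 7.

Invoking move passing dir='east', yielding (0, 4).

Next I call sense passing dir='east', — result: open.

I invoke push passing x='east', → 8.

Invoking move passing dir='east', and observe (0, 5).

Next I call sense passing dir='east', → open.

Using push passing x='east', giving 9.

Then move passing dir='east', and observe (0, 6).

Using sense passing dir='south', → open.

Then push passing x='south', yielding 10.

Then move passing dir='south', and get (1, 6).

Now I run sense passing dir='south', which returns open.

Invoking push passing x='south', and see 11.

Next I call move passing dir='south', giving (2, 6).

Using sense passing dir='south', — result: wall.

Next I call sense passing dir='west', and see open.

I call push passing x='west', and observe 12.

I invoke move passing dir='west', and observe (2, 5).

Now I run sense passing dir='north', giving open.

I use push passing x='north', and get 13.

Calling move passing dir='north', — result: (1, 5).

Using sense passing dir='west', and see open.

I try push passing x='west', and observe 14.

Now I run move passing dir='west', — result: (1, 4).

Then sense passing dir='south', — result: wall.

Now I run sense passing dir='west', and see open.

Using push passing x='west', giving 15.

Next I call move passing dir='west', which returns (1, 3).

I invoke sense passing dir='south', yielding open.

I invoke push passing x='south', which returns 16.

Using move passing dir='south', and get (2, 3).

I run sense passing dir='south', → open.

Calling push passing x='south', which returns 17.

Invoking move passing dir='south', and observe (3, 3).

Using sense passing dir='east', which returns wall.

I try sense passing dir='south', : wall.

I use pop, giving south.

Using move passing dir='north', and observe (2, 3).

I use pop, and see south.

I try move passing dir='north', which returns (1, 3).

Calling pop, which returns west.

I call move passing dir='east', — result: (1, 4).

Now I run pop(), and see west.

Next I call move passing dir='east', which returns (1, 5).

I invoke pop, and observe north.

Using move passing dir='south', and see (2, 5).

Now I run sense passing dir='south', and get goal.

I use move passing dir='south', and observe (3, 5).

Answer: (3, 5)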